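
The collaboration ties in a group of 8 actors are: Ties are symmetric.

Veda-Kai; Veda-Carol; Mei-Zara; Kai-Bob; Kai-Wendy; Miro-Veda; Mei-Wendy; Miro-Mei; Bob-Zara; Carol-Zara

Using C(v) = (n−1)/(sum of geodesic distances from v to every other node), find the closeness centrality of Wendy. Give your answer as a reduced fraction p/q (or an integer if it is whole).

7/13

Distances from Wendy: Bob:2, Carol:3, Kai:1, Mei:1, Miro:2, Veda:2, Zara:2. Sum = 13.
n = 8, so closeness = 7/13.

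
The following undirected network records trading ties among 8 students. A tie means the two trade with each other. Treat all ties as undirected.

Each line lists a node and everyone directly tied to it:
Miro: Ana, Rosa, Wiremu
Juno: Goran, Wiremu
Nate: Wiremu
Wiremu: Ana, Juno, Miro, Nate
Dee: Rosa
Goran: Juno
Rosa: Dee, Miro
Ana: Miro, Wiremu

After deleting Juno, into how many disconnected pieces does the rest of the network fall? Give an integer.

2

Without Juno, the remaining ties split the others into: {Ana, Dee, Miro, Nate, Rosa, Wiremu}; {Goran}.
That's 2 separate components.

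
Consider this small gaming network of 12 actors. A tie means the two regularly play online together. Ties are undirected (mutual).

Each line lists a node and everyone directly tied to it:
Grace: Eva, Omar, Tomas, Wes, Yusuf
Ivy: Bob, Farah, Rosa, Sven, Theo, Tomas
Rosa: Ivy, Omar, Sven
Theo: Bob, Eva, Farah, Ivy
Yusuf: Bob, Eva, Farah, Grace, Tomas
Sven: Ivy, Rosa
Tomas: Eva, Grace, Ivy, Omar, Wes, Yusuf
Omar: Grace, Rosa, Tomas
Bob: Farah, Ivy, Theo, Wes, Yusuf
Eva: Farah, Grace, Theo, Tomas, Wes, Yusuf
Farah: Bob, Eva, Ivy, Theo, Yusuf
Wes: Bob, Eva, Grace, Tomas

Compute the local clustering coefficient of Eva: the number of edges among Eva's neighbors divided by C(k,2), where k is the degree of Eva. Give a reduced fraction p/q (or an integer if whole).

7/15

Eva's neighbors: Farah, Grace, Theo, Tomas, Wes, and Yusuf (k = 6).
Possible neighbor pairs: C(6,2) = 15. Edges among them: Farah–Theo, Farah–Yusuf, Grace–Tomas, Grace–Wes, Grace–Yusuf, Tomas–Wes, Tomas–Yusuf → e = 7.
Clustering(Eva) = 7/15.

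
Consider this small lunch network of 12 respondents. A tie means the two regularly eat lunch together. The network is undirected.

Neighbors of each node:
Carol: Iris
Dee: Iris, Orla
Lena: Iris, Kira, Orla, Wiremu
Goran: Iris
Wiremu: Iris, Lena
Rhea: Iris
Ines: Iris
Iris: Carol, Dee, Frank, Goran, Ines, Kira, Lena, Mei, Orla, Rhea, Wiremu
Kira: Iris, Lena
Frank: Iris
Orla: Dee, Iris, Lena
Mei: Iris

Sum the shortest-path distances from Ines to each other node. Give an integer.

Distances from Ines: Carol:2, Dee:2, Frank:2, Goran:2, Iris:1, Kira:2, Lena:2, Mei:2, Orla:2, Rhea:2, Wiremu:2.
Sum = 2 + 2 + 2 + 2 + 1 + 2 + 2 + 2 + 2 + 2 + 2 = 21.

21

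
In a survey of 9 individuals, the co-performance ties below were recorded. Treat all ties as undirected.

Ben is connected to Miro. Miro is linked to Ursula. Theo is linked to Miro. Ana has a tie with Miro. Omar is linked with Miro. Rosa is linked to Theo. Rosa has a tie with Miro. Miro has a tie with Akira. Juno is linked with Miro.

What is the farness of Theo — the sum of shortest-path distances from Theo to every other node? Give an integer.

Distances from Theo: Akira:2, Ana:2, Ben:2, Juno:2, Miro:1, Omar:2, Rosa:1, Ursula:2.
Sum = 2 + 2 + 2 + 2 + 1 + 2 + 1 + 2 = 14.

14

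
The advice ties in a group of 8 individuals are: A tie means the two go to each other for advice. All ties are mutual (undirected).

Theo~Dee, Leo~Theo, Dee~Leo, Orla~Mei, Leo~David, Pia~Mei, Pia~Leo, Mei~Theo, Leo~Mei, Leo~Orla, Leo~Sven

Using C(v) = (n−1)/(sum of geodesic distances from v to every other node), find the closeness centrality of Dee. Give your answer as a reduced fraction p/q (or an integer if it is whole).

7/12

Distances from Dee: David:2, Leo:1, Mei:2, Orla:2, Pia:2, Sven:2, Theo:1. Sum = 12.
n = 8, so closeness = 7/12.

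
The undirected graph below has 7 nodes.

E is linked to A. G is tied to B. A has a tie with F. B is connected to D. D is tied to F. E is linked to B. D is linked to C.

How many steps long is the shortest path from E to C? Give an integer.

One shortest route is E – B – D – C, which uses 3 edges, and at distance 2 from E we only reach {D, F, G}, which does not include C. So d(E,C) = 3.

3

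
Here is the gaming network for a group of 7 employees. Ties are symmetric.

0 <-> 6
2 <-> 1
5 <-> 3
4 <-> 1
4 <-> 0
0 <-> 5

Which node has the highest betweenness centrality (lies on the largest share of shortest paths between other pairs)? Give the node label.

Unnormalized betweenness of each node: 0:11, 1:5, 2:0, 3:0, 4:8, 5:5, 6:0.
0 has the largest value, 11, making it the main broker — the node through which the most shortest paths run.

0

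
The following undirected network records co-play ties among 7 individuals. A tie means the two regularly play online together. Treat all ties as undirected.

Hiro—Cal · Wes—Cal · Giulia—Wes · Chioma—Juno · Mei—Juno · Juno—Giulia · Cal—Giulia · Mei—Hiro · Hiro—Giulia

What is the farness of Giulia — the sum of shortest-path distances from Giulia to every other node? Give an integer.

Distances from Giulia: Cal:1, Chioma:2, Hiro:1, Juno:1, Mei:2, Wes:1.
Sum = 1 + 2 + 1 + 1 + 2 + 1 = 8.

8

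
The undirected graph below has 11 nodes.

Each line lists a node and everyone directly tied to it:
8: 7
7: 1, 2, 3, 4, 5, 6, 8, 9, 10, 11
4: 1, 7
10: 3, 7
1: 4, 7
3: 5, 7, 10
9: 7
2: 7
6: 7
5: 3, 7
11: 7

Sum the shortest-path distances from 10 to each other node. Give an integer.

Distances from 10: 1:2, 2:2, 3:1, 4:2, 5:2, 6:2, 7:1, 8:2, 9:2, 11:2.
Sum = 2 + 2 + 1 + 2 + 2 + 2 + 1 + 2 + 2 + 2 = 18.

18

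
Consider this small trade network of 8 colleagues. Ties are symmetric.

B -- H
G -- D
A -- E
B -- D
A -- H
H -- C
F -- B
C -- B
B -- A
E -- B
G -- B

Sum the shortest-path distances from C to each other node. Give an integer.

Distances from C: A:2, B:1, D:2, E:2, F:2, G:2, H:1.
Sum = 2 + 1 + 2 + 2 + 2 + 2 + 1 = 12.

12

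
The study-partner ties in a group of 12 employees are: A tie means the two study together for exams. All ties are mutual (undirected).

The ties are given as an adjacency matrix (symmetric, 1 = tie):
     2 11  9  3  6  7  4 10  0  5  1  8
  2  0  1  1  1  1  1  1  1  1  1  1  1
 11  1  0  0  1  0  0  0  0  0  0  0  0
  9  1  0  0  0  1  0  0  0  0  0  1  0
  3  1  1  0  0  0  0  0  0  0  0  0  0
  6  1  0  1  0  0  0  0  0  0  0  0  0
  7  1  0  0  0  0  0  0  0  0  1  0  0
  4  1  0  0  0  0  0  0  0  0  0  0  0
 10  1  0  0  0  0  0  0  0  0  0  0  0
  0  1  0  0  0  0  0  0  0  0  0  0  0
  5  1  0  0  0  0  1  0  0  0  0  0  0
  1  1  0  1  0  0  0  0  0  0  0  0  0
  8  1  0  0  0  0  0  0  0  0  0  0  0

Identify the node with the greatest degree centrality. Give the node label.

Degrees — 0:1, 1:2, 2:11, 3:2, 4:1, 5:2, 6:2, 7:2, 8:1, 9:3, 10:1, 11:2.
The maximum is 11, attained only by 2.

2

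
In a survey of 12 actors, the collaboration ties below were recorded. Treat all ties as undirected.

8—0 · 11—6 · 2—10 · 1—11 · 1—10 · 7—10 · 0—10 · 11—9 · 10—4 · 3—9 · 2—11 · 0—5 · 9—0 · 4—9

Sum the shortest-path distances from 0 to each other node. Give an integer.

Distances from 0: 1:2, 2:2, 3:2, 4:2, 5:1, 6:3, 7:2, 8:1, 9:1, 10:1, 11:2.
Sum = 2 + 2 + 2 + 2 + 1 + 3 + 2 + 1 + 1 + 1 + 2 = 19.

19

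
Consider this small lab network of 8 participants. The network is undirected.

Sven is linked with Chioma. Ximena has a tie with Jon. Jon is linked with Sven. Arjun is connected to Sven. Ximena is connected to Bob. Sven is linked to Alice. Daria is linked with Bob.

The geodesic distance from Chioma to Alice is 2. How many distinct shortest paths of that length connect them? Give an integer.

The shortest distance is 2, and the only length-2 path is Chioma–Sven–Alice. So there is exactly 1 shortest path.

1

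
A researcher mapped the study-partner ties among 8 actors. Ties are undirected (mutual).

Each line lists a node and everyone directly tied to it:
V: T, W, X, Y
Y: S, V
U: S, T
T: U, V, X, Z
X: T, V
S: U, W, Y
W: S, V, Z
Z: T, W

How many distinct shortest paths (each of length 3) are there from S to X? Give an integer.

3

The shortest distance is 3. The length-3 paths are: S–U–T–X; S–W–V–X; S–Y–V–X.
That gives 3 distinct shortest paths.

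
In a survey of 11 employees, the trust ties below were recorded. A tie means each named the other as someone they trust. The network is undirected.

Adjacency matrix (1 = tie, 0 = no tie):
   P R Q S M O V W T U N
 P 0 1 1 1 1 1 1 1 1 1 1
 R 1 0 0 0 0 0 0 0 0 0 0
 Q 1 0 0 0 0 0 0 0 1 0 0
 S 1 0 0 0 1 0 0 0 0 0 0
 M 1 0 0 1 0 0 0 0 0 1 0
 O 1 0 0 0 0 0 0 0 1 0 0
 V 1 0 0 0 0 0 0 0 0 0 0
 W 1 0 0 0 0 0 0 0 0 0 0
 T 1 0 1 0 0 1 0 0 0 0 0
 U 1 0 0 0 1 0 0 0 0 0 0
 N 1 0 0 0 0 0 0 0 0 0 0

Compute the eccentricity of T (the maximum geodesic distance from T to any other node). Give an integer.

Distances from T: M:2, N:2, O:1, P:1, Q:1, R:2, S:2, U:2, V:2, W:2.
The largest is 2 (to R, S, M, V, W, U, and N), so the eccentricity of T is 2.

2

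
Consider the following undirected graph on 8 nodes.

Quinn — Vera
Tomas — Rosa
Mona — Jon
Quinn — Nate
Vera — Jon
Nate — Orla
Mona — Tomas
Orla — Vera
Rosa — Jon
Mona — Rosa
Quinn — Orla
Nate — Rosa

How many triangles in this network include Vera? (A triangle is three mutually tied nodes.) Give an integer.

1

Vera's neighbors: Jon, Orla, and Quinn.
Neighbor pairs that are themselves tied: Vera–Orla–Quinn. Each forms one triangle with Vera, for 1 in total.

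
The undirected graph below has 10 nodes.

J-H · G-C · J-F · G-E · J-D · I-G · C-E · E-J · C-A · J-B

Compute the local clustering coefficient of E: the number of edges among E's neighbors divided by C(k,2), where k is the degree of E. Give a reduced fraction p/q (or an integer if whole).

1/3

E's neighbors: C, G, and J (k = 3).
Possible neighbor pairs: C(3,2) = 3. Edges among them: C–G → e = 1.
Clustering(E) = 1/3.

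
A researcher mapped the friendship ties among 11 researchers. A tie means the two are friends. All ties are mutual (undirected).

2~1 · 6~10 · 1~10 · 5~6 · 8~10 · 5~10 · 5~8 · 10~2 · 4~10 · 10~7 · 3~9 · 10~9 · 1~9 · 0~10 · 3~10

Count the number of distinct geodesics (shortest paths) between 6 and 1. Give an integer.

The shortest distance is 2, and the only length-2 path is 6–10–1. So there is exactly 1 shortest path.

1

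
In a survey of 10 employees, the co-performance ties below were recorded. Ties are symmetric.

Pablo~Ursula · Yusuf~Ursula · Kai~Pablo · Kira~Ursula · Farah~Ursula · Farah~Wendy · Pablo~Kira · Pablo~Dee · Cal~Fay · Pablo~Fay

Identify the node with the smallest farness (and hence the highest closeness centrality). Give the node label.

Farness (sum of distances to all others) for each node — Cal:28, Dee:22, Farah:21, Fay:20, Kai:22, Kira:18, Pablo:14, Ursula:15, Wendy:29, Yusuf:23.
The smallest farness is 14, for Pablo, so Pablo has the highest closeness.

Pablo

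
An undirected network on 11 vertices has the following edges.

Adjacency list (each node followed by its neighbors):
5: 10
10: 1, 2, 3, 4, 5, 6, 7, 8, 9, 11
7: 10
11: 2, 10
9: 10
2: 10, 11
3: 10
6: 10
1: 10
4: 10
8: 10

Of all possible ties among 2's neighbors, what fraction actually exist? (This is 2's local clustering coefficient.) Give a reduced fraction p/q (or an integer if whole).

1

2's neighbors: 10 and 11 (k = 2).
Possible neighbor pairs: C(2,2) = 1. Edges among them: 10–11 → e = 1.
Clustering(2) = 1/1.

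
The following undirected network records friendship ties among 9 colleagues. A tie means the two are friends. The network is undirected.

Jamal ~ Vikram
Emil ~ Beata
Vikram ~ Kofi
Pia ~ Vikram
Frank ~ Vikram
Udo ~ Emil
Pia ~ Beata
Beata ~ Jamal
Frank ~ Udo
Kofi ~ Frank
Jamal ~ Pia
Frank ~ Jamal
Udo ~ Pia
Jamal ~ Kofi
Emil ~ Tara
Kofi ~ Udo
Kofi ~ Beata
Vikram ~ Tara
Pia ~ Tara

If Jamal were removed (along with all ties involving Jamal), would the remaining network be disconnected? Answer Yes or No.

No

Even without Jamal, every remaining node can still reach every other (the residual graph is connected), so Jamal is not a cut vertex.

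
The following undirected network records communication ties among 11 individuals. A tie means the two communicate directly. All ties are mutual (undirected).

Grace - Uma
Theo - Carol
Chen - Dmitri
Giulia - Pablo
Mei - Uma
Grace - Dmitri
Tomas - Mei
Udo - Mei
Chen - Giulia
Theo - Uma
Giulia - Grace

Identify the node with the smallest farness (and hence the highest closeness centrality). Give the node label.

Uma

Farness (sum of distances to all others) for each node — Carol:35, Chen:32, Dmitri:27, Giulia:25, Grace:20, Mei:24, Pablo:34, Theo:26, Tomas:33, Udo:33, Uma:19.
The smallest farness is 19, for Uma, so Uma has the highest closeness.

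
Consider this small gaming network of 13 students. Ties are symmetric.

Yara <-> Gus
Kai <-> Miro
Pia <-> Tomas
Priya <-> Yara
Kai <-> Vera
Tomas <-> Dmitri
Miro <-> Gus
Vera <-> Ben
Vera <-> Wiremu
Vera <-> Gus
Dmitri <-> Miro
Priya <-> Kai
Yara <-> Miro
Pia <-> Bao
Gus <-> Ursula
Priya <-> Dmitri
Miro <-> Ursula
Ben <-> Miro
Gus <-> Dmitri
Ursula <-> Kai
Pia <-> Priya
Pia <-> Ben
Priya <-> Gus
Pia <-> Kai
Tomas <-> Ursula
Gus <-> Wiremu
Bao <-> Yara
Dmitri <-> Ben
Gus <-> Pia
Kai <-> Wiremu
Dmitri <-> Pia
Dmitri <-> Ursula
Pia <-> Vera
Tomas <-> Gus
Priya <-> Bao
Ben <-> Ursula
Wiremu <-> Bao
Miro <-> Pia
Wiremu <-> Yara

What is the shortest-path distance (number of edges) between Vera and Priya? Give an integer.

One shortest route is Vera – Kai – Priya, which uses 2 edges, and Vera and Priya are not directly tied, so nothing shorter exists. So d(Vera,Priya) = 2.

2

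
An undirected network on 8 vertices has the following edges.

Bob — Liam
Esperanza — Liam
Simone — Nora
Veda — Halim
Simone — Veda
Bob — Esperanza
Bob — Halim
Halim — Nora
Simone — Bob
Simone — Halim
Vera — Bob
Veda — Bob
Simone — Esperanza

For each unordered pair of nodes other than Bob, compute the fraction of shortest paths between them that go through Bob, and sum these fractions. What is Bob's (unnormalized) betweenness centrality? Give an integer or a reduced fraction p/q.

Pairs whose geodesics pass through Bob — Esperanza–Vera: 1; Esperanza–Halim: 1/2; Esperanza–Veda: 1/2; Vera–Nora: 2/2; Vera–Simone: 1; Vera–Halim: 1; Vera–Veda: 1; Vera–Liam: 1; Nora–Liam: 2/3; Simone–Liam: 1/2; Halim–Liam: 1; Veda–Liam: 1.
All other pairs contribute 0.
Summing the contributions gives betweenness(Bob) = 61/6.

61/6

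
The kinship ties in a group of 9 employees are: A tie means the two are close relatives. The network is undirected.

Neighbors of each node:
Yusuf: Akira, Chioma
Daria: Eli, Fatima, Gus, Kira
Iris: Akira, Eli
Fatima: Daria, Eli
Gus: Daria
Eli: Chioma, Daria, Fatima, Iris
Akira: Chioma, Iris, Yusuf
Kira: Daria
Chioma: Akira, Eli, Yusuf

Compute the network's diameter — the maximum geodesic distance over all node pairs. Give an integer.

4

Eccentricity of each node (its greatest distance to any other): Akira:4, Chioma:3, Daria:3, Eli:2, Fatima:3, Gus:4, Iris:3, Kira:4, Yusuf:4.
The maximum eccentricity is 4, realized for instance by the pair Kira–Yusuf via Kira – Daria – Eli – Chioma – Yusuf. So the diameter is 4.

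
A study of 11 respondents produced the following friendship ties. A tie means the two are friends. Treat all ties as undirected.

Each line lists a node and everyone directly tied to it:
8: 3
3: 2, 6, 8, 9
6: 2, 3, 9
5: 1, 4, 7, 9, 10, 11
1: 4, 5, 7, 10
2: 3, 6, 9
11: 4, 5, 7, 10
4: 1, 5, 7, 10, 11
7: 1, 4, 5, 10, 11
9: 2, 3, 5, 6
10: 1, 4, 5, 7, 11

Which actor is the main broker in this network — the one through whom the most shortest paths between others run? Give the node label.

Unnormalized betweenness of each node: 1:0, 2:0, 3:9, 4:1/4, 5:101/4, 6:0, 7:1/4, 8:0, 9:24, 10:1/4, 11:0.
5 has the largest value, 101/4, making it the main broker — the node through which the most shortest paths run.

5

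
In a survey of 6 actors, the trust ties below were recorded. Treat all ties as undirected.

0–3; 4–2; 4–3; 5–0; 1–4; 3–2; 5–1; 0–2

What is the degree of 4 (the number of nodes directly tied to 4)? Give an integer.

4 is directly tied to 1, 2, and 3. That is 3 neighbors, so the degree of 4 is 3.

3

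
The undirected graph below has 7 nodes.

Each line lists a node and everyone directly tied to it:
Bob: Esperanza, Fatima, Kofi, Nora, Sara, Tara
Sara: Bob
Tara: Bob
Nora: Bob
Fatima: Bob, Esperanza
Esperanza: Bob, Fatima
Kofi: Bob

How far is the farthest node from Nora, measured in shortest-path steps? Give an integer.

Distances from Nora: Bob:1, Esperanza:2, Fatima:2, Kofi:2, Sara:2, Tara:2.
The largest is 2 (to Fatima, Kofi, Tara, Esperanza, and Sara), so the eccentricity of Nora is 2.

2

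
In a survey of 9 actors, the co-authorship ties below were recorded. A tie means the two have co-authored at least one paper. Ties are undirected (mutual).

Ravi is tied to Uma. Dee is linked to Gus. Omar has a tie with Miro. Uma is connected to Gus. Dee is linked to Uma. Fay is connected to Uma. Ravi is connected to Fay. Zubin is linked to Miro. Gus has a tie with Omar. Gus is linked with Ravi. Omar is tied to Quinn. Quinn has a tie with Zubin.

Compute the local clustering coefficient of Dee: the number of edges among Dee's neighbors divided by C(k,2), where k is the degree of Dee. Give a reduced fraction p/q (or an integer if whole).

Dee's neighbors: Gus and Uma (k = 2).
Possible neighbor pairs: C(2,2) = 1. Edges among them: Gus–Uma → e = 1.
Clustering(Dee) = 1/1.

1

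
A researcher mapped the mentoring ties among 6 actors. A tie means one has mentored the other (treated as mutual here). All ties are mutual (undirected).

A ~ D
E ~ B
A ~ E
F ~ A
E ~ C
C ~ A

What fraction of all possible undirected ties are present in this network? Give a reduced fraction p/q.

2/5

There are 6 edges and 6 nodes, so the maximum possible is C(6,2) = 15.
Density = 6/15 = 2/5.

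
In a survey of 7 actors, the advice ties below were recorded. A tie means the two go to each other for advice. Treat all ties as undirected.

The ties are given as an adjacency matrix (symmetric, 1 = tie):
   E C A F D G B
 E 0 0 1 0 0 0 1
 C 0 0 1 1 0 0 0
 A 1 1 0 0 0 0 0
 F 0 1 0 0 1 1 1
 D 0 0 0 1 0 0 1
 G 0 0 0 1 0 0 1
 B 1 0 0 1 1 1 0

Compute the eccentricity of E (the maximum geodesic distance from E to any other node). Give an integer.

Distances from E: A:1, B:1, C:2, D:2, F:2, G:2.
The largest is 2 (to C, F, D, and G), so the eccentricity of E is 2.

2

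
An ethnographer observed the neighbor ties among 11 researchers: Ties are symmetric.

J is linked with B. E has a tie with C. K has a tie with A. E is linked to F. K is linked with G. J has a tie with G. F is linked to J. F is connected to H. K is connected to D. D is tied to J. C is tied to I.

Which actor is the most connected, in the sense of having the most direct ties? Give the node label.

J

Degrees — A:1, B:1, C:2, D:2, E:2, F:3, G:2, H:1, I:1, J:4, K:3.
The maximum is 4, attained only by J.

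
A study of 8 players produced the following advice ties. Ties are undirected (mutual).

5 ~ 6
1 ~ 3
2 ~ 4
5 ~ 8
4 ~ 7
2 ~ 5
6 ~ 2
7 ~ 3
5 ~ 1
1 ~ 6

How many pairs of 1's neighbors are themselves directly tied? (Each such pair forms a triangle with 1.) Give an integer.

1's neighbors: 3, 5, and 6.
Neighbor pairs that are themselves tied: 1–5–6. Each forms one triangle with 1, for 1 in total.

1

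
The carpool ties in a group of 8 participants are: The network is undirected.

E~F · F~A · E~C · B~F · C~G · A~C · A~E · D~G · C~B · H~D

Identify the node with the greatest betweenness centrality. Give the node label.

C

Unnormalized betweenness of each node: A:4/3, B:4/3, C:13, D:6, E:4/3, F:1, G:10, H:0.
C has the largest value, 13, making it the main broker — the node through which the most shortest paths run.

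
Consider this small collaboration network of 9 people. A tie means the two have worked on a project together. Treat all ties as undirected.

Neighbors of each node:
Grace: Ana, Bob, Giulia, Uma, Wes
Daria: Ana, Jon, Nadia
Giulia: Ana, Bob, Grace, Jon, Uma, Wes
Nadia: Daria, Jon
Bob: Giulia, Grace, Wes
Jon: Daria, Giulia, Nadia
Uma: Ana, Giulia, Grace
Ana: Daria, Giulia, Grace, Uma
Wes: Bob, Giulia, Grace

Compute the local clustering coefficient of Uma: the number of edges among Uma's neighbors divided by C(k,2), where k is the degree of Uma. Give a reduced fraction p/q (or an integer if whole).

1

Uma's neighbors: Ana, Giulia, and Grace (k = 3).
Possible neighbor pairs: C(3,2) = 3. Edges among them: Ana–Giulia, Ana–Grace, Giulia–Grace → e = 3.
Clustering(Uma) = 3/3 = 1.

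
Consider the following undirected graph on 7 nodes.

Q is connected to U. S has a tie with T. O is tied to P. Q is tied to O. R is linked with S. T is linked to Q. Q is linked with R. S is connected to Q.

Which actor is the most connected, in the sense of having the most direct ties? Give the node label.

Q

Degrees — O:2, P:1, Q:5, R:2, S:3, T:2, U:1.
The maximum is 5, attained only by Q.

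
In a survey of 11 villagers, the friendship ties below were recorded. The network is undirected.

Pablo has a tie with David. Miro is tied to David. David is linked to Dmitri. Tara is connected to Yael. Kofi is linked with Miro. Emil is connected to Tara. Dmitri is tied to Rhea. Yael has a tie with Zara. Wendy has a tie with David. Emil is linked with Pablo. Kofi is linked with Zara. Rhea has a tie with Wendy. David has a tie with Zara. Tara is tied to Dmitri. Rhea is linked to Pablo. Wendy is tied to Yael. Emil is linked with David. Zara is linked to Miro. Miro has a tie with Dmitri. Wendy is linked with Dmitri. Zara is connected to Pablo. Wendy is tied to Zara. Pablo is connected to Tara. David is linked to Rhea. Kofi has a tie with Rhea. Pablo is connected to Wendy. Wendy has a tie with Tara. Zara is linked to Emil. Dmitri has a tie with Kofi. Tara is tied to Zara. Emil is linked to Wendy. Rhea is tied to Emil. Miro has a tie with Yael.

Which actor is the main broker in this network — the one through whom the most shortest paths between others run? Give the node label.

Unnormalized betweenness of each node: David:149/60, Dmitri:49/20, Emil:13/20, Kofi:11/15, Miro:97/60, Pablo:13/20, Rhea:25/12, Tara:17/10, Wendy:221/60, Yael:7/12, Zara:161/30.
Zara has the largest value, 161/30, making it the main broker — the node through which the most shortest paths run.

Zara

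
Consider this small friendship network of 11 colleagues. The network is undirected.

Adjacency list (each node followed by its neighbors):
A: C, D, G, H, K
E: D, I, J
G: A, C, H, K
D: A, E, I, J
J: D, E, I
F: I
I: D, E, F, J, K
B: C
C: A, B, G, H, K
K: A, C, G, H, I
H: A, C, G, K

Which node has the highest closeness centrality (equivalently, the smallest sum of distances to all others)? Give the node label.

K

Farness (sum of distances to all others) for each node — A:16, B:27, C:18, D:17, E:22, F:25, G:19, H:19, I:16, J:22, K:15.
The smallest farness is 15, for K, so K has the highest closeness.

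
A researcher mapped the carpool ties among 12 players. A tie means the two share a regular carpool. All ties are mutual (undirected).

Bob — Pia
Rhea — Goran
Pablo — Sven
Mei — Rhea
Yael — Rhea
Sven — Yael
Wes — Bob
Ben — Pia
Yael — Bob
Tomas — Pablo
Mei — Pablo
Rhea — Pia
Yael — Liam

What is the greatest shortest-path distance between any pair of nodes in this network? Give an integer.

5

Eccentricity of each node (its greatest distance to any other): Ben:5, Bob:4, Goran:4, Liam:4, Mei:4, Pablo:4, Pia:4, Rhea:3, Sven:4, Tomas:5, Wes:5, Yael:3.
The maximum eccentricity is 5, realized for instance by the pair Wes–Tomas via Wes – Bob – Yael – Sven – Pablo – Tomas. So the diameter is 5.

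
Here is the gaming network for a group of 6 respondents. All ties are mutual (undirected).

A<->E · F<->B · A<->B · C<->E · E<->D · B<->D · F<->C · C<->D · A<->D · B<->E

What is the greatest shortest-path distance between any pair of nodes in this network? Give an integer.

2

Eccentricity of each node (its greatest distance to any other): A:2, B:2, C:2, D:2, E:2, F:2.
The maximum eccentricity is 2, realized for instance by the pair F–A via F – B – A. So the diameter is 2.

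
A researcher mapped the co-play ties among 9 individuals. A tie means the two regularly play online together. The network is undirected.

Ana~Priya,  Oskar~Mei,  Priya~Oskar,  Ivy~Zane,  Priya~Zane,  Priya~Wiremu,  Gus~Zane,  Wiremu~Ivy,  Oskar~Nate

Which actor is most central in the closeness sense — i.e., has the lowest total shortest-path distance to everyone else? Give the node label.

Farness (sum of distances to all others) for each node — Ana:19, Gus:22, Ivy:20, Mei:22, Nate:22, Oskar:15, Priya:12, Wiremu:17, Zane:15.
The smallest farness is 12, for Priya, so Priya has the highest closeness.

Priya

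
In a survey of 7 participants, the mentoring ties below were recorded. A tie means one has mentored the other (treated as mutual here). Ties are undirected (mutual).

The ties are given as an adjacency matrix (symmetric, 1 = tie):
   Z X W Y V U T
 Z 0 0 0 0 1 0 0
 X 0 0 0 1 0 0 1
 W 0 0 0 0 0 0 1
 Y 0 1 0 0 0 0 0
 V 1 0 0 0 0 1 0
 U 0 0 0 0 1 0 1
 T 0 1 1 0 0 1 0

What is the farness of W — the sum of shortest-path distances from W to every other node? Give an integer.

Distances from W: T:1, U:2, V:3, X:2, Y:3, Z:4.
Sum = 1 + 2 + 3 + 2 + 3 + 4 = 15.

15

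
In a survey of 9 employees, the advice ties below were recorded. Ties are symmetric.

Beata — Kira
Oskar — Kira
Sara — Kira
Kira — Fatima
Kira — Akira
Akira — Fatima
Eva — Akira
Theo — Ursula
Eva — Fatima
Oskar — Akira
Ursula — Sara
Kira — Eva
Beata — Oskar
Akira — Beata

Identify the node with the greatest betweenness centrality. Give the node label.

Kira

Unnormalized betweenness of each node: Akira:2, Beata:0, Eva:0, Fatima:0, Kira:17, Oskar:0, Sara:12, Theo:0, Ursula:7.
Kira has the largest value, 17, making it the main broker — the node through which the most shortest paths run.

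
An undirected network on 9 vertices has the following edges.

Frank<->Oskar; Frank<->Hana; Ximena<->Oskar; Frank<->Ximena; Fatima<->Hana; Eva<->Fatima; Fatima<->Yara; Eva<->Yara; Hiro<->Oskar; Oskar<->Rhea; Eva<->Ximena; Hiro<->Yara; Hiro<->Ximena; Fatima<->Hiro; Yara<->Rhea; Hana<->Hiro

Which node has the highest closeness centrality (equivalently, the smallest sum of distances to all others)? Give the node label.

Hiro

Farness (sum of distances to all others) for each node — Eva:13, Fatima:12, Frank:14, Hana:14, Hiro:11, Oskar:12, Rhea:15, Ximena:12, Yara:13.
The smallest farness is 11, for Hiro, so Hiro has the highest closeness.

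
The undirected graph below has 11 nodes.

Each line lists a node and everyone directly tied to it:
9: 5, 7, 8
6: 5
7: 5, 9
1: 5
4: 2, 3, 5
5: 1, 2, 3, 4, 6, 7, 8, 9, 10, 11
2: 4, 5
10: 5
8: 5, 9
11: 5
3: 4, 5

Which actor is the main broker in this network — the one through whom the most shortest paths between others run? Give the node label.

5

Unnormalized betweenness of each node: 1:0, 2:0, 3:0, 4:1/2, 5:40, 6:0, 7:0, 8:0, 9:1/2, 10:0, 11:0.
5 has the largest value, 40, making it the main broker — the node through which the most shortest paths run.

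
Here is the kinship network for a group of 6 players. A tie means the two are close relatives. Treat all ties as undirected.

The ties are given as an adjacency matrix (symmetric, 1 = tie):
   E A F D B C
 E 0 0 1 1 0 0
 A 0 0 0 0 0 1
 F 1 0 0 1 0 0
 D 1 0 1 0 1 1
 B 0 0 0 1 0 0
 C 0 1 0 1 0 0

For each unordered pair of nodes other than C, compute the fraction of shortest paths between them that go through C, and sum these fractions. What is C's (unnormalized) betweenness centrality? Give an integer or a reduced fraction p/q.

Pairs whose geodesics pass through C — E–A: 1; A–F: 1; A–D: 1; A–B: 1.
All other pairs contribute 0.
Summing the contributions gives betweenness(C) = 4.

4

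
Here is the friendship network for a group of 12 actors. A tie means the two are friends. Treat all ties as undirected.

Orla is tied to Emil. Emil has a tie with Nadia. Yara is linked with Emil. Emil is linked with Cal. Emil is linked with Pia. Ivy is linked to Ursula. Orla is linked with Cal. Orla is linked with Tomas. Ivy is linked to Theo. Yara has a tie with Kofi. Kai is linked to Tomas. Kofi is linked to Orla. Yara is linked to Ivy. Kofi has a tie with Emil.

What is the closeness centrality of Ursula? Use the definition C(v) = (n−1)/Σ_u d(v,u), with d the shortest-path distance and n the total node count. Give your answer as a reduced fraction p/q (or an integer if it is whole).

11/38

Distances from Ursula: Cal:4, Emil:3, Ivy:1, Kai:6, Kofi:3, Nadia:4, Orla:4, Pia:4, Theo:2, Tomas:5, Yara:2. Sum = 38.
n = 12, so closeness = 11/38.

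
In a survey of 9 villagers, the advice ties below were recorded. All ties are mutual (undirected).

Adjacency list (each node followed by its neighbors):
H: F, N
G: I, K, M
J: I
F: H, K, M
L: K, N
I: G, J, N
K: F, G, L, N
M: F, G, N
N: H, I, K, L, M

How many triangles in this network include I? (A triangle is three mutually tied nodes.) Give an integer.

I's neighbors are G, J, and N, but none of them are tied to each other, so no triangle contains I.

0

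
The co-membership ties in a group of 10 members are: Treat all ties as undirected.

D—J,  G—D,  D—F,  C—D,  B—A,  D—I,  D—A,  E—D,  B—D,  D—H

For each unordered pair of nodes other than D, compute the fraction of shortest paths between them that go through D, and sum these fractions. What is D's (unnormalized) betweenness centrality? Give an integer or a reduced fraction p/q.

35

Pairs whose geodesics pass through D — F–B: 1; F–A: 1; F–I: 1; F–C: 1; F–E: 1; F–J: 1; F–H: 1; F–G: 1; B–I: 1; B–C: 1; B–E: 1; B–J: 1; B–H: 1; B–G: 1 … (+21 more pairs).
All other pairs contribute 0.
Summing the contributions gives betweenness(D) = 35.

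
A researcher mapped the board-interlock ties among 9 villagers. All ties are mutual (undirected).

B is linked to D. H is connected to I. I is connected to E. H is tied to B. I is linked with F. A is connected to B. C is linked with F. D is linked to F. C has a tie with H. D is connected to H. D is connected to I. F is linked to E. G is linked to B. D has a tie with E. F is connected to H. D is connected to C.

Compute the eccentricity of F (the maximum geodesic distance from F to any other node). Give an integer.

3

Distances from F: A:3, B:2, C:1, D:1, E:1, G:3, H:1, I:1.
The largest is 3 (to A and G), so the eccentricity of F is 3.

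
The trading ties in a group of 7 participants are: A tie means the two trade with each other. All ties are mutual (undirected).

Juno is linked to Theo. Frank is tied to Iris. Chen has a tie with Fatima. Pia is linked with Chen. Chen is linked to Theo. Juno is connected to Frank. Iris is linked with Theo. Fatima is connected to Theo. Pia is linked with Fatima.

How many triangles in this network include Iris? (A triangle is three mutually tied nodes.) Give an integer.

Iris's neighbors are Frank and Theo, but none of them are tied to each other, so no triangle contains Iris.

0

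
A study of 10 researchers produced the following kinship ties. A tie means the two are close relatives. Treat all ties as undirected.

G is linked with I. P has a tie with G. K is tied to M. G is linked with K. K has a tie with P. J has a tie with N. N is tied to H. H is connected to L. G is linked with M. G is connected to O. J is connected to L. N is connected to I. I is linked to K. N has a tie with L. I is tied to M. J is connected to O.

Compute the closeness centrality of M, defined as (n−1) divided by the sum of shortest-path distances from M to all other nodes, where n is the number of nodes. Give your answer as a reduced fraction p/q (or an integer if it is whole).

Distances from M: G:1, H:3, I:1, J:3, K:1, L:3, N:2, O:2, P:2. Sum = 18.
n = 10, so closeness = 9/18 = 1/2.

1/2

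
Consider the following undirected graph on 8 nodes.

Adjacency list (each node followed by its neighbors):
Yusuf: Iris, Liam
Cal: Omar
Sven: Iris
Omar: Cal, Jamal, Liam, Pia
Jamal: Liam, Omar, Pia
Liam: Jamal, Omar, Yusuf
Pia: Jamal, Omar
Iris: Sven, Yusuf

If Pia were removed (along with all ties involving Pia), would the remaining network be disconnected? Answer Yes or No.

Even without Pia, every remaining node can still reach every other (the residual graph is connected), so Pia is not a cut vertex.

No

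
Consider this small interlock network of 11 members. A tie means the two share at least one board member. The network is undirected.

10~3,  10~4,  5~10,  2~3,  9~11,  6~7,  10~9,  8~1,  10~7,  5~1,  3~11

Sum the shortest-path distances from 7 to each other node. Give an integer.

Distances from 7: 1:3, 2:3, 3:2, 4:2, 5:2, 6:1, 8:4, 9:2, 10:1, 11:3.
Sum = 3 + 3 + 2 + 2 + 2 + 1 + 4 + 2 + 1 + 3 = 23.

23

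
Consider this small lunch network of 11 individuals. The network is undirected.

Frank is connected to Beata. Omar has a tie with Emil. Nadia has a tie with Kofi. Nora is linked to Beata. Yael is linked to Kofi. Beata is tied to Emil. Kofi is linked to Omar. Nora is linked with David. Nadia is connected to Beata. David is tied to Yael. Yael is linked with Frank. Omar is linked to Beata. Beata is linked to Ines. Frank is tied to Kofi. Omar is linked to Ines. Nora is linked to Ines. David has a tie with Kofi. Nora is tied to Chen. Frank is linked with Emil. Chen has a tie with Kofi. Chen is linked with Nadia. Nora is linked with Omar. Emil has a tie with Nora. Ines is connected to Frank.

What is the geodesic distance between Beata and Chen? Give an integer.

2

One shortest route is Beata – Nadia – Chen, which uses 2 edges, and Beata and Chen are not directly tied, so nothing shorter exists. So d(Beata,Chen) = 2.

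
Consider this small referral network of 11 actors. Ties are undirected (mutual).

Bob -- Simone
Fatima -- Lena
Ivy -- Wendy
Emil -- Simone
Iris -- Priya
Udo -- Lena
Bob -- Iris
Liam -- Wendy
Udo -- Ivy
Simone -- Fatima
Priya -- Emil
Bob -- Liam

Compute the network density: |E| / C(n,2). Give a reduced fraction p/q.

12/55

There are 12 edges and 11 nodes, so the maximum possible is C(11,2) = 55.
Density = 12/55.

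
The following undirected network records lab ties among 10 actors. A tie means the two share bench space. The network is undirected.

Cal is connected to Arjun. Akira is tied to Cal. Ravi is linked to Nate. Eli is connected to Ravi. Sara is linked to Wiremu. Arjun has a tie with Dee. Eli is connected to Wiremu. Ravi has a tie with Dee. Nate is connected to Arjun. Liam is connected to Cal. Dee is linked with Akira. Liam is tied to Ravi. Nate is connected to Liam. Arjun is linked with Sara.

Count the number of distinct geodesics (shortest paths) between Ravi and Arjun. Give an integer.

2

The shortest distance is 2. The length-2 paths are: Ravi–Dee–Arjun; Ravi–Nate–Arjun.
That gives 2 distinct shortest paths.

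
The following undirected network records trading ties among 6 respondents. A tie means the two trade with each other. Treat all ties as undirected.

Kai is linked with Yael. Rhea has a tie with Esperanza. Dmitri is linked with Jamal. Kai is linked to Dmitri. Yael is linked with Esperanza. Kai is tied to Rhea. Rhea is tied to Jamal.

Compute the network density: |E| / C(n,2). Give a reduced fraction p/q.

There are 7 edges and 6 nodes, so the maximum possible is C(6,2) = 15.
Density = 7/15.

7/15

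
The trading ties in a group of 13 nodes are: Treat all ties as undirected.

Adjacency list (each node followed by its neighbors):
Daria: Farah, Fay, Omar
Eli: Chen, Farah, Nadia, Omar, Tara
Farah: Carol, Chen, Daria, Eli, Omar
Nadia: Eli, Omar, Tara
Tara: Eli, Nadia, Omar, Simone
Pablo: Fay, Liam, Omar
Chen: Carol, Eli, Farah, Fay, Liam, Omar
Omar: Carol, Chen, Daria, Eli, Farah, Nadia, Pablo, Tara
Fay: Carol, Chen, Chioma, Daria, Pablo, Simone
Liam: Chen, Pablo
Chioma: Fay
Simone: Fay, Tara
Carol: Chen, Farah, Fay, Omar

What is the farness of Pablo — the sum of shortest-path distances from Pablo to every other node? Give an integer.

21

Distances from Pablo: Carol:2, Chen:2, Chioma:2, Daria:2, Eli:2, Farah:2, Fay:1, Liam:1, Nadia:2, Omar:1, Simone:2, Tara:2.
Sum = 2 + 2 + 2 + 2 + 2 + 2 + 1 + 1 + 2 + 1 + 2 + 2 = 21.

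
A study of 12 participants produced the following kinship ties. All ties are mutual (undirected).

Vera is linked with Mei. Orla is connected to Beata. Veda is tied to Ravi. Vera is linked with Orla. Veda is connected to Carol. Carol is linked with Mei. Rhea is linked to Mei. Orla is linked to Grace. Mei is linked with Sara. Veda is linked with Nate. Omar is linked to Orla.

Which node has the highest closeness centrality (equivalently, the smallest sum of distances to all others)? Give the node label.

Farness (sum of distances to all others) for each node — Beata:39, Carol:27, Grace:39, Mei:23, Nate:43, Omar:39, Orla:29, Ravi:43, Rhea:33, Sara:33, Veda:33, Vera:25.
The smallest farness is 23, for Mei, so Mei has the highest closeness.

Mei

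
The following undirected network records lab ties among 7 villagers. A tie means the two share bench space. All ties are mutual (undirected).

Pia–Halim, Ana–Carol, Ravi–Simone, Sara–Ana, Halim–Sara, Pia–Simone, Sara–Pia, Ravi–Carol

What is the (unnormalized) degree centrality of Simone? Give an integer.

Simone is directly tied to Pia and Ravi. That is 2 neighbors, so the degree of Simone is 2.

2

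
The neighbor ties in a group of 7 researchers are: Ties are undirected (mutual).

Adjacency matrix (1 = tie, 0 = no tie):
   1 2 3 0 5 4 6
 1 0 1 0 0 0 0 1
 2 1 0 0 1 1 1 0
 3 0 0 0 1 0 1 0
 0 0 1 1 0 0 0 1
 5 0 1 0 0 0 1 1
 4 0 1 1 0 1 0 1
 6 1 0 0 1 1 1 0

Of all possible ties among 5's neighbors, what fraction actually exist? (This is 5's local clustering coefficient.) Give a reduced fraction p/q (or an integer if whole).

2/3

5's neighbors: 2, 4, and 6 (k = 3).
Possible neighbor pairs: C(3,2) = 3. Edges among them: 2–4, 4–6 → e = 2.
Clustering(5) = 2/3.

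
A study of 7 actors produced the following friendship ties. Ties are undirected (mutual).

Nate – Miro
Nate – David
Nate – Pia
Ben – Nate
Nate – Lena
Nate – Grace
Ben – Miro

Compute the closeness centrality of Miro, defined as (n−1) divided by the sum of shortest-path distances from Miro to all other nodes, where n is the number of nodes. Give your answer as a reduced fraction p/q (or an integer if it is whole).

Distances from Miro: Ben:1, David:2, Grace:2, Lena:2, Nate:1, Pia:2. Sum = 10.
n = 7, so closeness = 6/10 = 3/5.

3/5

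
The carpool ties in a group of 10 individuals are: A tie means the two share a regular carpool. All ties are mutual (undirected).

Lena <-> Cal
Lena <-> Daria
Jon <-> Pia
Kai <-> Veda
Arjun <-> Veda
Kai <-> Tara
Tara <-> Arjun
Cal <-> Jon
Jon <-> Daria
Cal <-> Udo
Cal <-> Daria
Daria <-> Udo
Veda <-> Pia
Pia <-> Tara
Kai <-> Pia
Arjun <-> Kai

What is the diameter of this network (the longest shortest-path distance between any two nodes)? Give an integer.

Eccentricity of each node (its greatest distance to any other): Arjun:5, Cal:4, Daria:4, Jon:3, Kai:4, Lena:5, Pia:3, Tara:4, Udo:5, Veda:4.
The maximum eccentricity is 5, realized for instance by the pair Arjun–Udo via Arjun – Kai – Pia – Jon – Cal – Udo. So the diameter is 5.

5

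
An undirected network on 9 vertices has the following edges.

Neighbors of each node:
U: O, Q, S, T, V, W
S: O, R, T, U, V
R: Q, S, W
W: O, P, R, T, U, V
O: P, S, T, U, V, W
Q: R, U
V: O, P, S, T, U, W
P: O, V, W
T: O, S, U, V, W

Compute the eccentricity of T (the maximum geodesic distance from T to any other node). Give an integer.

2

Distances from T: O:1, P:2, Q:2, R:2, S:1, U:1, V:1, W:1.
The largest is 2 (to P, R, and Q), so the eccentricity of T is 2.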